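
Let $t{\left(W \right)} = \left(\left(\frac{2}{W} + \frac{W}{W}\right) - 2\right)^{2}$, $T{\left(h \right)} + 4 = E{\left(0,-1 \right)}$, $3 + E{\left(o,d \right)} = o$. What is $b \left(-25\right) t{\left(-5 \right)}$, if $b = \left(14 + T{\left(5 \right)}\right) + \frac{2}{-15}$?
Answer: $- \frac{5047}{15} \approx -336.47$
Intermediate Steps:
$E{\left(o,d \right)} = -3 + o$
$T{\left(h \right)} = -7$ ($T{\left(h \right)} = -4 + \left(-3 + 0\right) = -4 - 3 = -7$)
$b = \frac{103}{15}$ ($b = \left(14 - 7\right) + \frac{2}{-15} = 7 + 2 \left(- \frac{1}{15}\right) = 7 - \frac{2}{15} = \frac{103}{15} \approx 6.8667$)
$t{\left(W \right)} = \left(-1 + \frac{2}{W}\right)^{2}$ ($t{\left(W \right)} = \left(\left(\frac{2}{W} + 1\right) - 2\right)^{2} = \left(\left(1 + \frac{2}{W}\right) - 2\right)^{2} = \left(-1 + \frac{2}{W}\right)^{2}$)
$b \left(-25\right) t{\left(-5 \right)} = \frac{103}{15} \left(-25\right) \frac{\left(-2 - 5\right)^{2}}{25} = - \frac{515 \frac{\left(-7\right)^{2}}{25}}{3} = - \frac{515 \cdot \frac{1}{25} \cdot 49}{3} = \left(- \frac{515}{3}\right) \frac{49}{25} = - \frac{5047}{15}$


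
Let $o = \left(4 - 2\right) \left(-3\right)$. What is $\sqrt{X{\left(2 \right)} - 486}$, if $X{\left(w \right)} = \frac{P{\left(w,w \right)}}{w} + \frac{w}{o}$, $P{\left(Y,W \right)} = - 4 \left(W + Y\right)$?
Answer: $\frac{i \sqrt{4449}}{3} \approx 22.234 i$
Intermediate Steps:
$P{\left(Y,W \right)} = - 4 W - 4 Y$
$o = -6$ ($o = 2 \left(-3\right) = -6$)
$X{\left(w \right)} = -8 - \frac{w}{6}$ ($X{\left(w \right)} = \frac{- 4 w - 4 w}{w} + \frac{w}{-6} = \frac{\left(-8\right) w}{w} + w \left(- \frac{1}{6}\right) = -8 - \frac{w}{6}$)
$\sqrt{X{\left(2 \right)} - 486} = \sqrt{\left(-8 - \frac{1}{3}\right) - 486} = \sqrt{- \frac{25}{3} - 486} = \sqrt{- \frac{1483}{3}} = \frac{i \sqrt{4449}}{3}$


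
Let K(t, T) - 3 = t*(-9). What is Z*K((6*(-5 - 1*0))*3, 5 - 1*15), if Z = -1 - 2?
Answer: -2439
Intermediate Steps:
Z = -3
K(t, T) = 3 - 9*t (K(t, T) = 3 + t*(-9) = 3 - 9*t)
Z*K((6*(-5 - 1*0))*3, 5 - 1*15) = -3*(3 - 9*6*(-5 - 1*0)*3) = -3*(3 - 9*6*(-5 + 0)*3) = -3*(3 - 9*6*(-5)*3) = -3*(3 - (-270)*3) = -3*(3 - 9*(-90)) = -3*(3 + 810) = -3*813 = -2439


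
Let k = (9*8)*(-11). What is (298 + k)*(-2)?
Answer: 988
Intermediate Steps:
k = -792 (k = 72*(-11) = -792)
(298 + k)*(-2) = (298 - 792)*(-2) = -494*(-2) = 988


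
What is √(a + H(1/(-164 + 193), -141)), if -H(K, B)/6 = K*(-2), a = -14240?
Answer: 2*I*√2993873/29 ≈ 119.33*I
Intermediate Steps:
H(K, B) = 12*K (H(K, B) = -6*K*(-2) = -(-12)*K = 12*K)
√(a + H(1/(-164 + 193), -141)) = √(-14240 + 12/(-164 + 193)) = √(-14240 + 12/29) = √(-412948/29) = 2*I*√2993873/29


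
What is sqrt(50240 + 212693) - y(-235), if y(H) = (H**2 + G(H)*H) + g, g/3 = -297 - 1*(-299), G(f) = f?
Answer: -110456 + 11*sqrt(2173) ≈ -1.0994e+5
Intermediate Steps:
g = 6 (g = 3*(-297 - 1*(-299)) = 3*(-297 + 299) = 3*2 = 6)
y(H) = 6 + 2*H**2 (y(H) = (H**2 + H*H) + 6 = (H**2 + H**2) + 6 = 2*H**2 + 6 = 6 + 2*H**2)
sqrt(50240 + 212693) - y(-235) = sqrt(50240 + 212693) - (6 + 2*(-235)**2) = sqrt(262933) - (6 + 2*55225) = 11*sqrt(2173) - (6 + 110450) = 11*sqrt(2173) - 1*110456 = 11*sqrt(2173) - 110456 = -110456 + 11*sqrt(2173)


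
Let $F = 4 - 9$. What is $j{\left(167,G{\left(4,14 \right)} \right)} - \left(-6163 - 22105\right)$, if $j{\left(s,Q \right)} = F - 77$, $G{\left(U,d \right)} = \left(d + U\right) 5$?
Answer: $28186$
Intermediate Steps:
$G{\left(U,d \right)} = 5 U + 5 d$ ($G{\left(U,d \right)} = \left(U + d\right) 5 = 5 U + 5 d$)
$F = -5$
$j{\left(s,Q \right)} = -82$ ($j{\left(s,Q \right)} = -5 - 77 = -82$)
$j{\left(167,G{\left(4,14 \right)} \right)} - \left(-6163 - 22105\right) = -82 - \left(-6163 - 22105\right) = -82 - -28268 = -82 + 28268 = 28186$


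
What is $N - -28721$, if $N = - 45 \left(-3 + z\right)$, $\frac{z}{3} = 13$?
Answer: $27101$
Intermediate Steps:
$z = 39$ ($z = 3 \cdot 13 = 39$)
$N = -1620$ ($N = - 45 \left(-3 + 39\right) = \left(-45\right) 36 = -1620$)
$N - -28721 = -1620 - -28721 = -1620 + 28721 = 27101$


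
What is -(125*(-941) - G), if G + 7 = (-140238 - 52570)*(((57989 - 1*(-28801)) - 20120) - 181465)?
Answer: 22133511978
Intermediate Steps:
G = 22133394353 (G = -7 + (-140238 - 52570)*(((57989 - 1*(-28801)) - 20120) - 181465) = -7 - 192808*(((57989 + 28801) - 20120) - 181465) = -7 - 192808*((86790 - 20120) - 181465) = -7 - 192808*(66670 - 181465) = -7 - 192808*(-114795) = -7 + 22133394360 = 22133394353)
-(125*(-941) - G) = -(125*(-941) - 1*22133394353) = -(-117625 - 22133394353) = -1*(-22133511978) = 22133511978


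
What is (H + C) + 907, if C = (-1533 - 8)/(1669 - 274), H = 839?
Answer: 2434129/1395 ≈ 1744.9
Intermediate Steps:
C = -1541/1395 ≈ -1.1047
(H + C) + 907 = (839 - 1541/1395) + 907 = 1168864/1395 + 907 = 2434129/1395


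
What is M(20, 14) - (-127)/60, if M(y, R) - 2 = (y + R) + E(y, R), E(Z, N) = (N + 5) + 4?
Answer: 3667/60 ≈ 61.117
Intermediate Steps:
E(Z, N) = 9 + N (E(Z, N) = (5 + N) + 4 = 9 + N)
M(y, R) = 11 + y + 2*R (M(y, R) = 2 + ((y + R) + (9 + R)) = 2 + ((R + y) + (9 + R)) = 2 + (9 + y + 2*R) = 11 + y + 2*R)
M(20, 14) - (-127)/60 = (11 + 20 + 2*14) - (-127)/60 = (11 + 20 + 28) - (-127)/60 = 59 - 1*(-127/60) = 59 + 127/60 = 3667/60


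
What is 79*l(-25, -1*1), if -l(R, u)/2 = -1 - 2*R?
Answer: -7742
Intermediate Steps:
l(R, u) = 2 + 4*R (l(R, u) = -2*(-1 - 2*R) = 2 + 4*R)
79*l(-25, -1*1) = 79*(2 + 4*(-25)) = 79*(2 - 100) = 79*(-98) = -7742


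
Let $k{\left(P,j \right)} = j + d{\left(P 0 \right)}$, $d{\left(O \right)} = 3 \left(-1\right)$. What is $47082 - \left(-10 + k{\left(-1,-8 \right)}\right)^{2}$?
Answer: $46641$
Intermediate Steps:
$d{\left(O \right)} = -3$
$k{\left(P,j \right)} = -3 + j$ ($k{\left(P,j \right)} = j - 3 = -3 + j$)
$47082 - \left(-10 + k{\left(-1,-8 \right)}\right)^{2} = 47082 - \left(-10 - 11\right)^{2} = 47082 - \left(-21\right)^{2} = 47082 - 441 = 46641$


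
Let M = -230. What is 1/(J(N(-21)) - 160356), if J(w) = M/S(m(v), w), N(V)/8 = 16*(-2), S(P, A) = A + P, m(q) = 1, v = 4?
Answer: -51/8178110 ≈ -6.2362e-6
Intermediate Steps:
N(V) = -256 (N(V) = 8*(16*(-2)) = 8*(-32) = -256)
J(w) = -230/(1 + w) (J(w) = -230/(w + 1) = -230/(1 + w))
1/(J(N(-21)) - 160356) = 1/(-230/(1 - 256) - 160356) = 1/(-230/(-255) - 160356) = 1/(-230*(-1/255) - 160356) = 1/(46/51 - 160356) = 1/(-8178110/51) = -51/8178110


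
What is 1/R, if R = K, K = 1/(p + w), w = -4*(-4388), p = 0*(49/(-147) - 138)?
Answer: 17552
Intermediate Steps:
p = 0 (p = 0*(49*(-1/147) - 138) = 0*(-1/3 - 138) = 0*(-415/3) = 0)
w = 17552
K = 1/17552 (K = 1/(0 + 17552) = 1/17552 ≈ 5.6974e-5)
R = 1/17552 ≈ 5.6974e-5
1/R = 1/(1/17552) = 17552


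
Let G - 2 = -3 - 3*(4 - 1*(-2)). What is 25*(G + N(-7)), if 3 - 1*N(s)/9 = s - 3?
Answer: 2450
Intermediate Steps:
N(s) = 54 - 9*s (N(s) = 27 - 9*(s - 3) = 27 - 9*(-3 + s) = 27 + (27 - 9*s) = 54 - 9*s)
G = -19 (G = 2 + (-3 - 3*(4 - 1*(-2))) = 2 + (-3 - 3*(4 + 2)) = 2 + (-3 - 3*6) = 2 + (-3 - 18) = 2 - 21 = -19)
25*(G + N(-7)) = 25*(-19 + (54 - 9*(-7))) = 25*(-19 + (54 + 63)) = 25*(-19 + 117) = 25*98 = 2450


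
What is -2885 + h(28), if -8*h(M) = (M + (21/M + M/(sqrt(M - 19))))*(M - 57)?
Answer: -263707/96 ≈ -2746.9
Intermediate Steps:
h(M) = -(-57 + M)*(M + 21/M + M/sqrt(-19 + M))/8 (h(M) = -(M + (21/M + M/(sqrt(M - 19))))*(M - 57)/8 = -(M + (21/M + M/(sqrt(-19 + M))))*(-57 + M)/8 = -(M + (21/M + M/sqrt(-19 + M)))*(-57 + M)/8 = -(M + 21/M + M/sqrt(-19 + M))*(-57 + M)/8 = -(-57 + M)*(M + 21/M + M/sqrt(-19 + M))/8)
-2885 + h(28) = -2885 + (1/8)*(1197*sqrt(-19 + 28) + 28**2*(57 - 1*28) - 1*28*sqrt(-19 + 28)*(21 + 28**2 - 57*28))/(28*sqrt(-19 + 28)) = -2885 + (1/8)*(1/28)*(1197*sqrt(9) + 784*(57 - 28) - 1*28*sqrt(9)*(21 + 784 - 1596))/sqrt(9) = -2885 + (1/8)*(1/28)*(1/3)*(1197*3 + 784*29 - 1*28*3*(-791)) = -2885 + (1/8)*(1/28)*(1/3)*(3591 + 22736 + 66444) = -2885 + (1/8)*(1/28)*(1/3)*92771 = -2885 + 13253/96 = -263707/96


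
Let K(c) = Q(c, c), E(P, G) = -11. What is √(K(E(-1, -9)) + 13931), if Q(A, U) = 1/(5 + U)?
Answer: √501510/6 ≈ 118.03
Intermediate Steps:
K(c) = 1/(5 + c)
√(K(E(-1, -9)) + 13931) = √(1/(5 - 11) + 13931) = √(1/(-6) + 13931) = √(-⅙ + 13931) = √(83585/6) = √501510/6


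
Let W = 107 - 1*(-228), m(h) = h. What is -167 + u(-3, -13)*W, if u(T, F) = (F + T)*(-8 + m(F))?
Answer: 112393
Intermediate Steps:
W = 335 (W = 107 + 228 = 335)
u(T, F) = (-8 + F)*(F + T) (u(T, F) = (F + T)*(-8 + F) = (-8 + F)*(F + T))
-167 + u(-3, -13)*W = -167 + ((-13)² - 8*(-13) - 8*(-3) - 13*(-3))*335 = -167 + (169 + 104 + 24 + 39)*335 = -167 + 336*335 = -167 + 112560 = 112393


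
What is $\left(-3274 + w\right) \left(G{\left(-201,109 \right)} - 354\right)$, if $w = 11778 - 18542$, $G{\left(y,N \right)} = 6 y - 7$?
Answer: $15729546$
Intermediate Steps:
$G{\left(y,N \right)} = -7 + 6 y$
$w = -6764$ ($w = 11778 - 18542 = -6764$)
$\left(-3274 + w\right) \left(G{\left(-201,109 \right)} - 354\right) = \left(-3274 - 6764\right) \left(\left(-7 + 6 \left(-201\right)\right) - 354\right) = - 10038 \left(\left(-7 - 1206\right) - 354\right) = - 10038 \left(-1213 - 354\right) = \left(-10038\right) \left(-1567\right) = 15729546$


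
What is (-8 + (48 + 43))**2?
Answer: 6889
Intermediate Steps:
(-8 + (48 + 43))**2 = (-8 + 91)**2 = 83**2 = 6889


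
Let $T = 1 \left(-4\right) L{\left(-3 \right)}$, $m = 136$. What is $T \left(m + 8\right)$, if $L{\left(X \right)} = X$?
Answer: $1728$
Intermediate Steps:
$T = 12$ ($T = 1 \left(-4\right) \left(-3\right) = \left(-4\right) \left(-3\right) = 12$)
$T \left(m + 8\right) = 12 \left(136 + 8\right) = 12 \cdot 144 = 1728$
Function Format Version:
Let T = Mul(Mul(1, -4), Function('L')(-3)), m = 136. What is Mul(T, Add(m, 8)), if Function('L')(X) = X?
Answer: 1728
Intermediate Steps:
T = 12 (T = Mul(Mul(1, -4), -3) = Mul(-4, -3) = 12)
Mul(T, Add(m, 8)) = Mul(12, Add(136, 8)) = Mul(12, 144) = 1728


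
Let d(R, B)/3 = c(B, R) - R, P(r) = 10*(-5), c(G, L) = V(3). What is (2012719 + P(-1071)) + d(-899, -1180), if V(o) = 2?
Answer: 2015372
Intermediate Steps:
c(G, L) = 2
P(r) = -50
d(R, B) = 6 - 3*R (d(R, B) = 3*(2 - R) = 6 - 3*R)
(2012719 + P(-1071)) + d(-899, -1180) = (2012719 - 50) + (6 - 3*(-899)) = 2012669 + (6 + 2697) = 2012669 + 2703 = 2015372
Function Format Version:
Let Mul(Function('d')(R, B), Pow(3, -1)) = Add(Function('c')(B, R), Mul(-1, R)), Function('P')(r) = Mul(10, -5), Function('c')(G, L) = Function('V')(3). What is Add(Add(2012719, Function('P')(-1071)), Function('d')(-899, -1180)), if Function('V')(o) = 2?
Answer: 2015372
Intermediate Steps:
Function('c')(G, L) = 2
Function('P')(r) = -50
Function('d')(R, B) = Add(6, Mul(-3, R)) (Function('d')(R, B) = Mul(3, Add(2, Mul(-1, R))) = Add(6, Mul(-3, R)))
Add(Add(2012719, Function('P')(-1071)), Function('d')(-899, -1180)) = Add(Add(2012719, -50), Add(6, Mul(-3, -899))) = Add(2012669, Add(6, 2697)) = Add(2012669, 2703) = 2015372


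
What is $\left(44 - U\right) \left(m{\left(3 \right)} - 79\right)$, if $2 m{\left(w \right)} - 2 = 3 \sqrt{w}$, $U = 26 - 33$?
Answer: $-3978 + \frac{153 \sqrt{3}}{2} \approx -3845.5$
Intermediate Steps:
$U = -7$ ($U = 26 - 33 = -7$)
$m{\left(w \right)} = 1 + \frac{3 \sqrt{w}}{2}$
$\left(44 - U\right) \left(m{\left(3 \right)} - 79\right) = \left(44 - -7\right) \left(\left(1 + \frac{3 \sqrt{3}}{2}\right) - 79\right) = \left(44 + 7\right) \left(-78 + \frac{3 \sqrt{3}}{2}\right) = 51 \left(-78 + \frac{3 \sqrt{3}}{2}\right) = -3978 + \frac{153 \sqrt{3}}{2}$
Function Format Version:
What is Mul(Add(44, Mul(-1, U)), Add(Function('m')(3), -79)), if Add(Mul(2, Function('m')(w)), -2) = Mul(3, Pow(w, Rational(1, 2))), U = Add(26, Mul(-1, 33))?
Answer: Add(-3978, Mul(Rational(153, 2), Pow(3, Rational(1, 2)))) ≈ -3845.5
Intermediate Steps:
U = -7 (U = Add(26, -33) = -7)
Function('m')(w) = Add(1, Mul(Rational(3, 2), Pow(w, Rational(1, 2)))) (Function('m')(w) = Add(1, Mul(Rational(1, 2), Mul(3, Pow(w, Rational(1, 2))))) = Add(1, Mul(Rational(3, 2), Pow(w, Rational(1, 2)))))
Mul(Add(44, Mul(-1, U)), Add(Function('m')(3), -79)) = Mul(Add(44, Mul(-1, -7)), Add(Add(1, Mul(Rational(3, 2), Pow(3, Rational(1, 2)))), -79)) = Mul(Add(44, 7), Add(-78, Mul(Rational(3, 2), Pow(3, Rational(1, 2))))) = Mul(51, Add(-78, Mul(Rational(3, 2), Pow(3, Rational(1, 2))))) = Add(-3978, Mul(Rational(153, 2), Pow(3, Rational(1, 2))))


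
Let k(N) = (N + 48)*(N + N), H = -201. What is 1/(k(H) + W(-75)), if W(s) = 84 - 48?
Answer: 1/61542 ≈ 1.6249e-5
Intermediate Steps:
W(s) = 36
k(N) = 2*N*(48 + N) (k(N) = (48 + N)*(2*N) = 2*N*(48 + N))
1/(k(H) + W(-75)) = 1/(2*(-201)*(48 - 201) + 36) = 1/(2*(-201)*(-153) + 36) = 1/(61506 + 36) = 1/61542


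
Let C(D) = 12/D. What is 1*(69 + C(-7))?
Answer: 471/7 ≈ 67.286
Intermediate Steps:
1*(69 + C(-7)) = 1*(69 + 12/(-7)) = 1*(69 + 12*(-⅐)) = 1*(69 - 12/7) = 1*(471/7) = 471/7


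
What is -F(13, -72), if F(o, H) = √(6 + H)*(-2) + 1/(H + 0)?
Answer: 1/72 + 2*I*√66 ≈ 0.013889 + 16.248*I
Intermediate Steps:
F(o, H) = 1/H - 2*√(6 + H) (F(o, H) = -2*√(6 + H) + 1/H = 1/H - 2*√(6 + H))
-F(13, -72) = -(1/(-72) - 2*√(6 - 72)) = -(-1/72 - 2*I*√66) = 1/72 + 2*I*√66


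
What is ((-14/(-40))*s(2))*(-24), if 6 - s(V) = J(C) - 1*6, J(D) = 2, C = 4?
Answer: -84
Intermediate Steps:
s(V) = 10 (s(V) = 6 - (2 - 1*6) = 6 - (2 - 6) = 6 - 1*(-4) = 6 + 4 = 10)
((-14/(-40))*s(2))*(-24) = (-14/(-40)*10)*(-24) = (-14*(-1/40)*10)*(-24) = ((7/20)*10)*(-24) = (7/2)*(-24) = -84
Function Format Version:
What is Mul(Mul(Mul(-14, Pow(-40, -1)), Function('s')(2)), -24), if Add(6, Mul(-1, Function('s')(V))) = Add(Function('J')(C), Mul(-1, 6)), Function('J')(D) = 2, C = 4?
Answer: -84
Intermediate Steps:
Function('s')(V) = 10 (Function('s')(V) = Add(6, Mul(-1, Add(2, Mul(-1, 6)))) = Add(6, Mul(-1, Add(2, -6))) = Add(6, Mul(-1, -4)) = Add(6, 4) = 10)
Mul(Mul(Mul(-14, Pow(-40, -1)), Function('s')(2)), -24) = Mul(Mul(Mul(-14, Pow(-40, -1)), 10), -24) = Mul(Mul(Mul(-14, Rational(-1, 40)), 10), -24) = Mul(Mul(Rational(7, 20), 10), -24) = Mul(Rational(7, 2), -24) = -84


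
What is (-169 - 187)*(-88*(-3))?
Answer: -93984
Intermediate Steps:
(-169 - 187)*(-88*(-3)) = -356*264 = -93984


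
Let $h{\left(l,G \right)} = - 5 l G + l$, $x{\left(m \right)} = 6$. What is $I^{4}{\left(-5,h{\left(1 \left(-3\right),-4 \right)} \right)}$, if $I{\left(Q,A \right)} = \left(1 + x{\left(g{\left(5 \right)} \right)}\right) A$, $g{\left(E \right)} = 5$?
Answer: $37822859361$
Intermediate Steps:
$h{\left(l,G \right)} = l - 5 G l$ ($h{\left(l,G \right)} = - 5 G l + l = l - 5 G l$)
$I{\left(Q,A \right)} = 7 A$ ($I{\left(Q,A \right)} = \left(1 + 6\right) A = 7 A$)
$I^{4}{\left(-5,h{\left(1 \left(-3\right),-4 \right)} \right)} = \left(7 \cdot 1 \left(-3\right) \left(1 - -20\right)\right)^{4} = \left(7 \left(- 3 \left(1 + 20\right)\right)\right)^{4} = \left(7 \left(\left(-3\right) 21\right)\right)^{4} = \left(7 \left(-63\right)\right)^{4} = \left(-441\right)^{4} = 37822859361$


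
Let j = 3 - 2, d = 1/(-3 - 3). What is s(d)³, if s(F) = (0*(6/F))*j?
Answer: 0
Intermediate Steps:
d = -⅙ (d = 1/(-6) = -⅙ ≈ -0.16667)
j = 1
s(F) = 0 (s(F) = (0*(6/F))*1 = 0*1 = 0)
s(d)³ = 0³ = 0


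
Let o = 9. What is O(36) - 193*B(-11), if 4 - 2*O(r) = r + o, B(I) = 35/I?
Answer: 13059/22 ≈ 593.59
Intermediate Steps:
O(r) = -5/2 - r/2 (O(r) = 2 - (r + 9)/2 = 2 - (9 + r)/2 = 2 + (-9/2 - r/2) = -5/2 - r/2)
O(36) - 193*B(-11) = (-5/2 - ½*36) - 6755/(-11) = (-5/2 - 18) - 6755*(-1)/11 = -41/2 - 193*(-35/11) = -41/2 + 6755/11 = 13059/22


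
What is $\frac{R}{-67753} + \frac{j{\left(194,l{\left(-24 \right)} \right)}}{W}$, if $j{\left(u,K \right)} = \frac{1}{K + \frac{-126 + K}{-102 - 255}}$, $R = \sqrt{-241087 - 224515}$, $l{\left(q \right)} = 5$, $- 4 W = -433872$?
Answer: $\frac{119}{68913336} - \frac{i \sqrt{465602}}{67753} \approx 1.7268 \cdot 10^{-6} - 0.010071 i$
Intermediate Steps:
$W = 108468$ ($W = \left(- \frac{1}{4}\right) \left(-433872\right) = 108468$)
$R = i \sqrt{465602}$ ($R = \sqrt{-465602} = i \sqrt{465602} \approx 682.35 i$)
$j{\left(u,K \right)} = \frac{1}{\frac{6}{17} + \frac{356 K}{357}}$ ($j{\left(u,K \right)} = \frac{1}{K + \frac{-126 + K}{-357}} = \frac{1}{K + \left(-126 + K\right) \left(- \frac{1}{357}\right)} = \frac{1}{K - \left(- \frac{6}{17} + \frac{K}{357}\right)} = \frac{1}{\frac{6}{17} + \frac{356 K}{357}}$)
$\frac{R}{-67753} + \frac{j{\left(194,l{\left(-24 \right)} \right)}}{W} = \frac{i \sqrt{465602}}{-67753} + \frac{\frac{357}{2} \frac{1}{63 + 178 \cdot 5}}{108468} = i \sqrt{465602} \left(- \frac{1}{67753}\right) + \frac{357}{2 \left(63 + 890\right)} \frac{1}{108468} = - \frac{i \sqrt{465602}}{67753} + \frac{357}{2 \cdot 953} \cdot \frac{1}{108468} = - \frac{i \sqrt{465602}}{67753} + \frac{357}{2} \cdot \frac{1}{953} \cdot \frac{1}{108468} = - \frac{i \sqrt{465602}}{67753} + \frac{357}{1906} \cdot \frac{1}{108468} = - \frac{i \sqrt{465602}}{67753} + \frac{119}{68913336} = \frac{119}{68913336} - \frac{i \sqrt{465602}}{67753}$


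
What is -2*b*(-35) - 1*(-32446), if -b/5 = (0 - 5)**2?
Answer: 23696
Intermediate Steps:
b = -125 (b = -5*(0 - 5)**2 = -5*(-5)**2 = -5*25 = -125)
-2*b*(-35) - 1*(-32446) = -2*(-125)*(-35) - 1*(-32446) = 250*(-35) + 32446 = -8750 + 32446 = 23696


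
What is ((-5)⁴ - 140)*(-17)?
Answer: -8245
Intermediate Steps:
((-5)⁴ - 140)*(-17) = (625 - 140)*(-17) = 485*(-17) = -8245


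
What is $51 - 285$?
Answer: $-234$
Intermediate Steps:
$51 - 285 = -234$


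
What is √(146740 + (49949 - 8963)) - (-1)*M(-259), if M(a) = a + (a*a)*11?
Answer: 737632 + √187726 ≈ 7.3807e+5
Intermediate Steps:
M(a) = a + 11*a² (M(a) = a + a²*11 = a + 11*a²)
√(146740 + (49949 - 8963)) - (-1)*M(-259) = √(146740 + (49949 - 8963)) - (-1)*(-259*(1 + 11*(-259))) = √(146740 + 40986) - (-1)*(-259*(1 - 2849)) = √187726 - (-1)*(-259*(-2848)) = √187726 - (-1)*737632 = √187726 - 1*(-737632) = √187726 + 737632 = 737632 + √187726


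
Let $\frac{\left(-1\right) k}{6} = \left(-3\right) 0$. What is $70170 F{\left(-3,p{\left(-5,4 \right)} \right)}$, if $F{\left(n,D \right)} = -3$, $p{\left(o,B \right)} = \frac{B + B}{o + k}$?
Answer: $-210510$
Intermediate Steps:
$k = 0$ ($k = - 6 \left(\left(-3\right) 0\right) = \left(-6\right) 0 = 0$)
$p{\left(o,B \right)} = \frac{2 B}{o}$ ($p{\left(o,B \right)} = \frac{B + B}{o + 0} = \frac{2 B}{o}$)
$70170 F{\left(-3,p{\left(-5,4 \right)} \right)} = 70170 \left(-3\right) = -210510$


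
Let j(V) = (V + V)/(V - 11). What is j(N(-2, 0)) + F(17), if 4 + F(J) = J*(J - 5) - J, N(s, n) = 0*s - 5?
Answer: 1469/8 ≈ 183.63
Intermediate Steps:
N(s, n) = -5 (N(s, n) = 0 - 5 = -5)
j(V) = 2*V/(-11 + V) (j(V) = (2*V)/(-11 + V) = 2*V/(-11 + V))
F(J) = -4 - J + J*(-5 + J) (F(J) = -4 + (J*(J - 5) - J) = -4 + (J*(-5 + J) - J) = -4 + (-J + J*(-5 + J)) = -4 - J + J*(-5 + J))
j(N(-2, 0)) + F(17) = 2*(-5)/(-11 - 5) + (-4 + 17² - 6*17) = 2*(-5)/(-16) + (-4 + 289 - 102) = 2*(-5)*(-1/16) + 183 = 5/8 + 183 = 1469/8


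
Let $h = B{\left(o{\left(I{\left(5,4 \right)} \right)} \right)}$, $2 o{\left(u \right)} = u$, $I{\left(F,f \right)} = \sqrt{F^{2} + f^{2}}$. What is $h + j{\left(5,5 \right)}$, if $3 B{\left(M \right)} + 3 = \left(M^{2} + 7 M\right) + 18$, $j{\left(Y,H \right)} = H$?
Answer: $\frac{161}{12} + \frac{7 \sqrt{41}}{6} \approx 20.887$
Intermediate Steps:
$o{\left(u \right)} = \frac{u}{2}$
$B{\left(M \right)} = 5 + \frac{M^{2}}{3} + \frac{7 M}{3}$ ($B{\left(M \right)} = -1 + \frac{\left(M^{2} + 7 M\right) + 18}{3} = -1 + \frac{18 + M^{2} + 7 M}{3} = -1 + \left(6 + \frac{M^{2}}{3} + \frac{7 M}{3}\right) = 5 + \frac{M^{2}}{3} + \frac{7 M}{3}$)
$h = \frac{101}{12} + \frac{7 \sqrt{41}}{6}$ ($h = 5 + \frac{\left(\frac{\sqrt{5^{2} + 4^{2}}}{2}\right)^{2}}{3} + \frac{7 \frac{\sqrt{5^{2} + 4^{2}}}{2}}{3} = 5 + \frac{\left(\frac{\sqrt{25 + 16}}{2}\right)^{2}}{3} + \frac{7 \frac{\sqrt{25 + 16}}{2}}{3} = 5 + \frac{\left(\frac{\sqrt{41}}{2}\right)^{2}}{3} + \frac{7 \frac{\sqrt{41}}{2}}{3} = 5 + \frac{1}{3} \cdot \frac{41}{4} + \frac{7 \sqrt{41}}{6} = 5 + \frac{41}{12} + \frac{7 \sqrt{41}}{6} = \frac{101}{12} + \frac{7 \sqrt{41}}{6} \approx 15.887$)
$h + j{\left(5,5 \right)} = \left(\frac{101}{12} + \frac{7 \sqrt{41}}{6}\right) + 5 = \frac{161}{12} + \frac{7 \sqrt{41}}{6}$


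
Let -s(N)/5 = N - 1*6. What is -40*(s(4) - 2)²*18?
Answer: -46080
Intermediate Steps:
s(N) = 30 - 5*N (s(N) = -5*(N - 1*6) = -5*(N - 6) = -5*(-6 + N) = 30 - 5*N)
-40*(s(4) - 2)²*18 = -40*((30 - 5*4) - 2)²*18 = -40*((30 - 20) - 2)²*18 = -40*(10 - 2)²*18 = -40*8²*18 = -40*64*18 = -2560*18 = -46080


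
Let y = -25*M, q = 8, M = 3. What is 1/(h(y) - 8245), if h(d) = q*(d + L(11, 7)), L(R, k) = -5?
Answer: -1/8885 ≈ -0.00011255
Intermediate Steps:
y = -75 (y = -25*3 = -75)
h(d) = -40 + 8*d (h(d) = 8*(d - 5) = 8*(-5 + d) = -40 + 8*d)
1/(h(y) - 8245) = 1/((-40 + 8*(-75)) - 8245) = 1/((-40 - 600) - 8245) = 1/(-640 - 8245) = 1/(-8885) = -1/8885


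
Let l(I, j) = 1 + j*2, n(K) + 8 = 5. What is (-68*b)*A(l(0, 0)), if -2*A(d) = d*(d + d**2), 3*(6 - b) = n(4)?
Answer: 476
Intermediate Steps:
n(K) = -3 (n(K) = -8 + 5 = -3)
l(I, j) = 1 + 2*j
b = 7 (b = 6 - 1/3*(-3) = 6 + 1 = 7)
A(d) = -d*(d + d**2)/2
(-68*b)*A(l(0, 0)) = (-68*7)*((1 + 2*0)**2*(-1 - (1 + 2*0))/2) = -238*(1 + 0)**2*(-1 - (1 + 0)) = -238*1**2*(-1 - 1*1) = -238*(-1 - 1) = -238*(-2) = -476*(-1) = 476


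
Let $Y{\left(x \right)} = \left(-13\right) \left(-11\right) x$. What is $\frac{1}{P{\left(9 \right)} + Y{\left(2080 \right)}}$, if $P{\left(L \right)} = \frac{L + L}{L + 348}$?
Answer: $\frac{119}{35395366} \approx 3.362 \cdot 10^{-6}$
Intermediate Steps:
$P{\left(L \right)} = \frac{2 L}{348 + L}$
$Y{\left(x \right)} = 143 x$
$\frac{1}{P{\left(9 \right)} + Y{\left(2080 \right)}} = \frac{1}{2 \cdot 9 \frac{1}{348 + 9} + 143 \cdot 2080} = \frac{1}{2 \cdot 9 \cdot \frac{1}{357} + 297440} = \frac{1}{\frac{6}{119} + 297440} = \frac{1}{\frac{35395366}{119}} = \frac{119}{35395366}$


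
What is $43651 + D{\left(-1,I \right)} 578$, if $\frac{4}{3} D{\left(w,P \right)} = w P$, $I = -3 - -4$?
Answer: $\frac{86435}{2} \approx 43218.0$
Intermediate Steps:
$I = 1$ ($I = -3 + 4 = 1$)
$D{\left(w,P \right)} = \frac{3 P w}{4}$ ($D{\left(w,P \right)} = \frac{3 w P}{4} = \frac{3 P w}{4}$)
$43651 + D{\left(-1,I \right)} 578 = 43651 + \frac{3}{4} \cdot 1 \left(-1\right) 578 = 43651 - \frac{867}{2} = \frac{86435}{2}$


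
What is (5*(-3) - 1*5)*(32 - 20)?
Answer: -240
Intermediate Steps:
(5*(-3) - 1*5)*(32 - 20) = (-15 - 5)*12 = -20*12 = -240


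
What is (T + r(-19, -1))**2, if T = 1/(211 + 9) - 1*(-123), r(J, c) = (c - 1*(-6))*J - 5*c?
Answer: 52722121/48400 ≈ 1089.3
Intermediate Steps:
r(J, c) = -5*c + J*(6 + c) (r(J, c) = (c + 6)*J - 5*c = (6 + c)*J - 5*c = J*(6 + c) - 5*c = -5*c + J*(6 + c))
T = 27061/220 (T = 1/220 + 123 = 27061/220 ≈ 123.00)
(T + r(-19, -1))**2 = (27061/220 + (-5*(-1) + 6*(-19) - 19*(-1)))**2 = (27061/220 + (5 - 114 + 19))**2 = (27061/220 - 90)**2 = (7261/220)**2 = 52722121/48400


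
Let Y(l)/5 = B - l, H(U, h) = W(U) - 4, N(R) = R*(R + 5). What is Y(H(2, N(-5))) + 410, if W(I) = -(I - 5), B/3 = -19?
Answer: 130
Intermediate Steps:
B = -57 (B = 3*(-19) = -57)
W(I) = 5 - I (W(I) = -(-5 + I) = 5 - I)
N(R) = R*(5 + R)
H(U, h) = 1 - U (H(U, h) = (5 - U) - 4 = 1 - U)
Y(l) = -285 - 5*l (Y(l) = 5*(-57 - l) = -285 - 5*l)
Y(H(2, N(-5))) + 410 = (-285 - 5*(1 - 1*2)) + 410 = (-285 - 5*(1 - 2)) + 410 = (-285 - 5*(-1)) + 410 = (-285 + 5) + 410 = -280 + 410 = 130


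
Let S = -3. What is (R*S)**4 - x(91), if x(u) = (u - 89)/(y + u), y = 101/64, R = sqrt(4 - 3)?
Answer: 479797/5925 ≈ 80.978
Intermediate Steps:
R = 1 (R = sqrt(1) = 1)
y = 101/64 (y = 101*(1/64) = 101/64 ≈ 1.5781)
x(u) = (-89 + u)/(101/64 + u) (x(u) = (u - 89)/(101/64 + u) = (-89 + u)/(101/64 + u))
(R*S)**4 - x(91) = (1*(-3))**4 - 64*(-89 + 91)/(101 + 64*91) = (-3)**4 - 64*2/(101 + 5824) = 81 - 64*2/5925 = 81 - 1*128/5925 = 81 - 128/5925 = 479797/5925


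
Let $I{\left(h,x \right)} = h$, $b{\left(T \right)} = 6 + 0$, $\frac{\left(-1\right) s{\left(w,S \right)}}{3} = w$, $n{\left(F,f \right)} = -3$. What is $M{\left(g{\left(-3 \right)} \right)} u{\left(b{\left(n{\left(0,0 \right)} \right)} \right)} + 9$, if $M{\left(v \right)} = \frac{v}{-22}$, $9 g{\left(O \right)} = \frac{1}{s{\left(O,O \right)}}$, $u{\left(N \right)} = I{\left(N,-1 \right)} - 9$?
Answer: $\frac{5347}{594} \approx 9.0017$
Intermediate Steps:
$s{\left(w,S \right)} = - 3 w$
$b{\left(T \right)} = 6$
$u{\left(N \right)} = -9 + N$ ($u{\left(N \right)} = N - 9 = -9 + N$)
$g{\left(O \right)} = - \frac{1}{27 O}$ ($g{\left(O \right)} = \frac{1}{9 \left(- 3 O\right)} = \frac{\left(- \frac{1}{3}\right) \frac{1}{O}}{9} = - \frac{1}{27 O}$)
$M{\left(v \right)} = - \frac{v}{22}$ ($M{\left(v \right)} = v \left(- \frac{1}{22}\right) = - \frac{v}{22}$)
$M{\left(g{\left(-3 \right)} \right)} u{\left(b{\left(n{\left(0,0 \right)} \right)} \right)} + 9 = - \frac{\left(- \frac{1}{27}\right) \frac{1}{-3}}{22} \left(-9 + 6\right) + 9 = - \frac{\left(- \frac{1}{27}\right) \left(- \frac{1}{3}\right)}{22} \left(-3\right) + 9 = \left(- \frac{1}{22}\right) \frac{1}{81} \left(-3\right) + 9 = \left(- \frac{1}{1782}\right) \left(-3\right) + 9 = \frac{1}{594} + 9 = \frac{5347}{594}$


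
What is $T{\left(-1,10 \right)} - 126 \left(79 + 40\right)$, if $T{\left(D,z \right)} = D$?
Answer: $-14995$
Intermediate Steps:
$T{\left(-1,10 \right)} - 126 \left(79 + 40\right) = -1 - 126 \left(79 + 40\right) = -1 - 14994 = -14995$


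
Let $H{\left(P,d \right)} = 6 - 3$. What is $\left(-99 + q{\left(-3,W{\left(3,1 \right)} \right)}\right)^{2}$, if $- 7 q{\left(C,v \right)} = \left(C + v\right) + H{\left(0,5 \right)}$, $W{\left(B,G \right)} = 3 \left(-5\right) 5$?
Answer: $\frac{381924}{49} \approx 7794.4$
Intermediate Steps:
$H{\left(P,d \right)} = 3$ ($H{\left(P,d \right)} = 6 - 3 = 3$)
$W{\left(B,G \right)} = -75$ ($W{\left(B,G \right)} = \left(-15\right) 5 = -75$)
$q{\left(C,v \right)} = - \frac{3}{7} - \frac{C}{7} - \frac{v}{7}$ ($q{\left(C,v \right)} = - \frac{\left(C + v\right) + 3}{7} = - \frac{3 + C + v}{7} = - \frac{3}{7} - \frac{C}{7} - \frac{v}{7}$)
$\left(-99 + q{\left(-3,W{\left(3,1 \right)} \right)}\right)^{2} = \left(-99 - - \frac{75}{7}\right)^{2} = \left(-99 + \left(- \frac{3}{7} + \frac{3}{7} + \frac{75}{7}\right)\right)^{2} = \left(-99 + \frac{75}{7}\right)^{2} = \left(- \frac{618}{7}\right)^{2} = \frac{381924}{49}$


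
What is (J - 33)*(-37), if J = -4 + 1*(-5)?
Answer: 1554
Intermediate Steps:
J = -9 (J = -4 - 5 = -9)
(J - 33)*(-37) = (-9 - 33)*(-37) = -42*(-37) = 1554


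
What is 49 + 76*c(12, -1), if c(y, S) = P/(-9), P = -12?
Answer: 451/3 ≈ 150.33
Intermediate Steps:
c(y, S) = 4/3 (c(y, S) = -12/(-9) = -12*(-1/9) = 4/3)
49 + 76*c(12, -1) = 49 + 76*(4/3) = 49 + 304/3 = 451/3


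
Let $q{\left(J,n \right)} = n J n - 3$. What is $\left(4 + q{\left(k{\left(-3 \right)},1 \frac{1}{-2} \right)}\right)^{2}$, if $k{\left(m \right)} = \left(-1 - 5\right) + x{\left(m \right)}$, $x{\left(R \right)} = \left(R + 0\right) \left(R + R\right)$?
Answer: $16$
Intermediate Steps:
$x{\left(R \right)} = 2 R^{2}$ ($x{\left(R \right)} = R 2 R = 2 R^{2}$)
$k{\left(m \right)} = -6 + 2 m^{2}$ ($k{\left(m \right)} = \left(-1 - 5\right) + 2 m^{2} = -6 + 2 m^{2}$)
$q{\left(J,n \right)} = -3 + J n^{2}$ ($q{\left(J,n \right)} = J n n - 3 = J n^{2} - 3 = -3 + J n^{2}$)
$\left(4 + q{\left(k{\left(-3 \right)},1 \frac{1}{-2} \right)}\right)^{2} = \left(4 - \left(3 - \left(-6 + 2 \left(-3\right)^{2}\right) \left(1 \frac{1}{-2}\right)^{2}\right)\right)^{2} = \left(4 - \left(3 - \left(-6 + 2 \cdot 9\right) \left(1 \left(- \frac{1}{2}\right)\right)^{2}\right)\right)^{2} = \left(4 - \left(3 - \left(-6 + 18\right) \left(- \frac{1}{2}\right)^{2}\right)\right)^{2} = \left(4 + \left(-3 + 12 \cdot \frac{1}{4}\right)\right)^{2} = \left(4 + \left(-3 + 3\right)\right)^{2} = \left(4 + 0\right)^{2} = 4^{2} = 16$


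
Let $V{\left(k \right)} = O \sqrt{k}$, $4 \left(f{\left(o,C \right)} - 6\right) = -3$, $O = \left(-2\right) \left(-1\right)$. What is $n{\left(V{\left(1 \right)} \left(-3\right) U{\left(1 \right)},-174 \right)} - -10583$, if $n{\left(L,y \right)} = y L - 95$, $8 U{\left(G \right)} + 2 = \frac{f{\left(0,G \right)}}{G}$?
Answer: $\frac{87297}{8} \approx 10912.0$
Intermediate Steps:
$O = 2$
$f{\left(o,C \right)} = \frac{21}{4}$ ($f{\left(o,C \right)} = 6 + \frac{1}{4} \left(-3\right) = 6 - \frac{3}{4} = \frac{21}{4}$)
$U{\left(G \right)} = - \frac{1}{4} + \frac{21}{32 G}$ ($U{\left(G \right)} = - \frac{1}{4} + \frac{\frac{21}{4} \frac{1}{G}}{8} = - \frac{1}{4} + \frac{21}{32 G}$)
$V{\left(k \right)} = 2 \sqrt{k}$
$n{\left(L,y \right)} = -95 + L y$ ($n{\left(L,y \right)} = L y - 95 = -95 + L y$)
$n{\left(V{\left(1 \right)} \left(-3\right) U{\left(1 \right)},-174 \right)} - -10583 = \left(-95 + 2 \sqrt{1} \left(-3\right) \frac{21 - 8}{32 \cdot 1} \left(-174\right)\right) - -10583 = \left(-95 + 2 \cdot 1 \left(-3\right) \frac{1}{32} \cdot 1 \left(21 - 8\right) \left(-174\right)\right) + 10583 = \left(-95 + 2 \left(-3\right) \frac{1}{32} \cdot 1 \cdot 13 \left(-174\right)\right) + 10583 = \left(-95 + \left(-6\right) \frac{13}{32} \left(-174\right)\right) + 10583 = \left(-95 - - \frac{3393}{8}\right) + 10583 = \left(-95 + \frac{3393}{8}\right) + 10583 = \frac{2633}{8} + 10583 = \frac{87297}{8}$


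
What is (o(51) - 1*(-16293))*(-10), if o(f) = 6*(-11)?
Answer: -162270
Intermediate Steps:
o(f) = -66
(o(51) - 1*(-16293))*(-10) = (-66 - 1*(-16293))*(-10) = (-66 + 16293)*(-10) = 16227*(-10) = -162270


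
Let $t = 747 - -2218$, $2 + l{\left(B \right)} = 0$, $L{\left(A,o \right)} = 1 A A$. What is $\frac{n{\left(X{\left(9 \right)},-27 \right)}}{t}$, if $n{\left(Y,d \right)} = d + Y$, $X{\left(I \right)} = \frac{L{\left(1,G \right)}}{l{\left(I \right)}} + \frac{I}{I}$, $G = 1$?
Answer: $- \frac{53}{5930} \approx -0.0089376$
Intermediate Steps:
$L{\left(A,o \right)} = A^{2}$ ($L{\left(A,o \right)} = A A = A^{2}$)
$l{\left(B \right)} = -2$ ($l{\left(B \right)} = -2 + 0 = -2$)
$X{\left(I \right)} = \frac{1}{2}$ ($X{\left(I \right)} = \frac{1^{2}}{-2} + \frac{I}{I} = 1 \left(- \frac{1}{2}\right) + 1 = - \frac{1}{2} + 1 = \frac{1}{2}$)
$n{\left(Y,d \right)} = Y + d$
$t = 2965$ ($t = 747 + 2218 = 2965$)
$\frac{n{\left(X{\left(9 \right)},-27 \right)}}{t} = \frac{\frac{1}{2} - 27}{2965} = \left(- \frac{53}{2}\right) \frac{1}{2965} = - \frac{53}{5930}$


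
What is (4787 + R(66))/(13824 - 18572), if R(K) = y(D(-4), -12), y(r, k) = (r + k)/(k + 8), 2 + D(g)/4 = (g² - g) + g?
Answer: -1194/1187 ≈ -1.0059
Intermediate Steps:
D(g) = -8 + 4*g² (D(g) = -8 + 4*((g² - g) + g) = -8 + 4*g²)
y(r, k) = (k + r)/(8 + k)
R(K) = -11 (R(K) = (-12 + (-8 + 4*(-4)²))/(8 - 12) = (-12 + (-8 + 4*16))/(-4) = -(-12 + (-8 + 64))/4 = -(-12 + 56)/4 = -¼*44 = -11)
(4787 + R(66))/(13824 - 18572) = (4787 - 11)/(13824 - 18572) = 4776/(-4748) = 4776*(-1/4748) = -1194/1187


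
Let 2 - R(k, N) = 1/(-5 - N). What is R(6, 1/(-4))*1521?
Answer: 63882/19 ≈ 3362.2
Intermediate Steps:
R(k, N) = 2 - 1/(-5 - N)
R(6, 1/(-4))*1521 = ((11 + 2/(-4))/(5 + 1/(-4)))*1521 = ((11 + 2*(-¼))/(5 - ¼))*1521 = ((11 - ½)/(19/4))*1521 = ((4/19)*(21/2))*1521 = (42/19)*1521 = 63882/19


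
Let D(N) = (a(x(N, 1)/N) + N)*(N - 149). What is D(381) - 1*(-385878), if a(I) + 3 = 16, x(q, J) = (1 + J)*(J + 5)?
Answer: 477286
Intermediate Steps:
x(q, J) = (1 + J)*(5 + J)
a(I) = 13 (a(I) = -3 + 16 = 13)
D(N) = (-149 + N)*(13 + N) (D(N) = (13 + N)*(N - 149) = (13 + N)*(-149 + N) = (-149 + N)*(13 + N))
D(381) - 1*(-385878) = (-1937 + 381**2 - 136*381) - 1*(-385878) = (-1937 + 145161 - 51816) + 385878 = 91408 + 385878 = 477286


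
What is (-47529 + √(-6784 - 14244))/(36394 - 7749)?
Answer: -47529/28645 + 2*I*√5257/28645 ≈ -1.6592 + 0.0050623*I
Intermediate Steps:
(-47529 + √(-6784 - 14244))/(36394 - 7749) = (-47529 + √(-21028))/28645 = (-47529 + 2*I*√5257)*(1/28645) = -47529/28645 + 2*I*√5257/28645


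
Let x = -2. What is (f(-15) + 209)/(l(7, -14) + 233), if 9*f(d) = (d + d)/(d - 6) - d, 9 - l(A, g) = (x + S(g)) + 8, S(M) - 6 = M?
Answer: 6641/7686 ≈ 0.86404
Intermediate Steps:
S(M) = 6 + M
l(A, g) = -3 - g (l(A, g) = 9 - ((-2 + (6 + g)) + 8) = 9 - ((4 + g) + 8) = 9 - (12 + g) = 9 + (-12 - g) = -3 - g)
f(d) = -d/9 + 2*d/(9*(-6 + d)) (f(d) = ((d + d)/(d - 6) - d)/9 = ((2*d)/(-6 + d) - d)/9 = (2*d/(-6 + d) - d)/9 = (-d + 2*d/(-6 + d))/9 = -d/9 + 2*d/(9*(-6 + d)))
(f(-15) + 209)/(l(7, -14) + 233) = ((1/9)*(-15)*(8 - 1*(-15))/(-6 - 15) + 209)/((-3 - 1*(-14)) + 233) = ((1/9)*(-15)*(8 + 15)/(-21) + 209)/((-3 + 14) + 233) = ((1/9)*(-15)*(-1/21)*23 + 209)/(11 + 233) = (115/63 + 209)/244 = (1/244)*(13282/63) = 6641/7686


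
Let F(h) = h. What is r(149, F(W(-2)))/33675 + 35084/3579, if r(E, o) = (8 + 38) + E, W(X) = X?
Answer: 78810107/8034855 ≈ 9.8085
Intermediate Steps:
r(E, o) = 46 + E
r(149, F(W(-2)))/33675 + 35084/3579 = (46 + 149)/33675 + 35084/3579 = 195*(1/33675) + 35084*(1/3579) = 13/2245 + 35084/3579 = 78810107/8034855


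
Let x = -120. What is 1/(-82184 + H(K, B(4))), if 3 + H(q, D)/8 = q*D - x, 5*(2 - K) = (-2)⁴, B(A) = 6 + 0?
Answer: -5/406528 ≈ -1.2299e-5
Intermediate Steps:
B(A) = 6
K = -6/5 (K = 2 - ⅕*(-2)⁴ = 2 - ⅕*16 = 2 - 16/5 = -6/5 ≈ -1.2000)
H(q, D) = 936 + 8*D*q (H(q, D) = -24 + 8*(q*D - 1*(-120)) = -24 + 8*(D*q + 120) = -24 + 8*(120 + D*q) = -24 + (960 + 8*D*q) = 936 + 8*D*q)
1/(-82184 + H(K, B(4))) = 1/(-82184 + (936 + 8*6*(-6/5))) = 1/(-82184 + (936 - 288/5)) = 1/(-82184 + 4392/5) = 1/(-406528/5) = -5/406528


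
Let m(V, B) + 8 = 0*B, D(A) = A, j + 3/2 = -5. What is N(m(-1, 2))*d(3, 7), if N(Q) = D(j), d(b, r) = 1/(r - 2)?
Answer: -13/10 ≈ -1.3000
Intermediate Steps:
j = -13/2 (j = -3/2 - 5 = -13/2 ≈ -6.5000)
m(V, B) = -8 (m(V, B) = -8 + 0*B = -8 + 0 = -8)
d(b, r) = 1/(-2 + r)
N(Q) = -13/2
N(m(-1, 2))*d(3, 7) = -13/(2*(-2 + 7)) = -13/2/5 = -13/2*⅕ = -13/10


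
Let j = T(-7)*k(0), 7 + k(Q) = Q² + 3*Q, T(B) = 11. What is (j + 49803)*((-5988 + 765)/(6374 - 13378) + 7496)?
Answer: 1305486687641/3502 ≈ 3.7278e+8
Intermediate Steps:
k(Q) = -7 + Q² + 3*Q (k(Q) = -7 + (Q² + 3*Q) = -7 + Q² + 3*Q)
j = -77 (j = 11*(-7 + 0² + 3*0) = 11*(-7 + 0 + 0) = 11*(-7) = -77)
(j + 49803)*((-5988 + 765)/(6374 - 13378) + 7496) = (-77 + 49803)*((-5988 + 765)/(6374 - 13378) + 7496) = 49726*(-5223/(-7004) + 7496) = 49726*(-5223*(-1/7004) + 7496) = 49726*(5223/7004 + 7496) = 49726*(52507207/7004) = 1305486687641/3502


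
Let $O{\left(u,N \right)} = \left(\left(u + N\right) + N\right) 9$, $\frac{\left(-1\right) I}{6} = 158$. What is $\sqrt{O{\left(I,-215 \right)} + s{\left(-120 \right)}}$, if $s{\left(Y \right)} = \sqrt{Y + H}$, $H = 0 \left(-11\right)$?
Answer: $\sqrt{-12402 + 2 i \sqrt{30}} \approx 0.0492 + 111.36 i$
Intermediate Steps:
$I = -948$ ($I = \left(-6\right) 158 = -948$)
$H = 0$
$O{\left(u,N \right)} = 9 u + 18 N$ ($O{\left(u,N \right)} = \left(\left(N + u\right) + N\right) 9 = \left(u + 2 N\right) 9 = 9 u + 18 N$)
$s{\left(Y \right)} = \sqrt{Y}$ ($s{\left(Y \right)} = \sqrt{Y + 0} = \sqrt{Y}$)
$\sqrt{O{\left(I,-215 \right)} + s{\left(-120 \right)}} = \sqrt{\left(9 \left(-948\right) + 18 \left(-215\right)\right) + \sqrt{-120}} = \sqrt{\left(-8532 - 3870\right) + 2 i \sqrt{30}} = \sqrt{-12402 + 2 i \sqrt{30}}$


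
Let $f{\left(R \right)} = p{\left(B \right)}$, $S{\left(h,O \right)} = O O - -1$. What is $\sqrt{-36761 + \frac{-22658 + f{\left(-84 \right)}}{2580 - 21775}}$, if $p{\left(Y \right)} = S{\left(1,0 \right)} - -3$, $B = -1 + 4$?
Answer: $\frac{i \sqrt{13544083003495}}{19195} \approx 191.73 i$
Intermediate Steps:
$S{\left(h,O \right)} = 1 + O^{2}$ ($S{\left(h,O \right)} = O^{2} + 1 = 1 + O^{2}$)
$B = 3$
$p{\left(Y \right)} = 4$ ($p{\left(Y \right)} = \left(1 + 0^{2}\right) - -3 = \left(1 + 0\right) + 3 = 1 + 3 = 4$)
$f{\left(R \right)} = 4$
$\sqrt{-36761 + \frac{-22658 + f{\left(-84 \right)}}{2580 - 21775}} = \sqrt{-36761 + \frac{-22658 + 4}{2580 - 21775}} = \sqrt{-36761 - \frac{22654}{-19195}} = \sqrt{-36761 - - \frac{22654}{19195}} = \sqrt{-36761 + \frac{22654}{19195}} = \sqrt{- \frac{705604741}{19195}} = \frac{i \sqrt{13544083003495}}{19195}$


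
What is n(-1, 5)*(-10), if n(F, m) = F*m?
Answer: 50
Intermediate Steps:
n(-1, 5)*(-10) = -1*5*(-10) = -5*(-10) = 50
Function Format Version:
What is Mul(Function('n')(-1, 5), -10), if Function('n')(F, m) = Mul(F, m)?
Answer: 50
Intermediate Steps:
Mul(Function('n')(-1, 5), -10) = Mul(Mul(-1, 5), -10) = Mul(-5, -10) = 50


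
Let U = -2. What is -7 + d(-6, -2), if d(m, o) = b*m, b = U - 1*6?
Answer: 41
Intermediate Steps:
b = -8 (b = -2 - 1*6 = -2 - 6 = -8)
d(m, o) = -8*m
-7 + d(-6, -2) = -7 - 8*(-6) = -7 + 48 = 41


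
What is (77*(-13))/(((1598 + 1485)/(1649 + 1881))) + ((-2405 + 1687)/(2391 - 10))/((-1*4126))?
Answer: -17356708853793/15143705249 ≈ -1146.1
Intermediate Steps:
(77*(-13))/(((1598 + 1485)/(1649 + 1881))) + ((-2405 + 1687)/(2391 - 10))/((-1*4126)) = -1001/(3083/3530) - 718/2381/(-4126) = -1001/(3083*(1/3530)) - 718*1/2381*(-1/4126) = -1001/3083/3530 - 718/2381*(-1/4126) = -1001*3530/3083 + 359/4912003 = -3533530/3083 + 359/4912003 = -17356708853793/15143705249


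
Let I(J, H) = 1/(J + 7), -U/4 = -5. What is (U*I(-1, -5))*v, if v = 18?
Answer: 60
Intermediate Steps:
U = 20 (U = -4*(-5) = 20)
I(J, H) = 1/(7 + J)
(U*I(-1, -5))*v = (20/(7 - 1))*18 = (20/6)*18 = (20*(⅙))*18 = (10/3)*18 = 60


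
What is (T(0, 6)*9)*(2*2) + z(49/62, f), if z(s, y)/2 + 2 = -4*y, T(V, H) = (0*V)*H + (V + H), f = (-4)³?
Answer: 724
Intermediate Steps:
f = -64
T(V, H) = H + V (T(V, H) = 0*H + (H + V) = 0 + (H + V) = H + V)
z(s, y) = -4 - 8*y (z(s, y) = -4 + 2*(-4*y) = -4 - 8*y)
(T(0, 6)*9)*(2*2) + z(49/62, f) = ((6 + 0)*9)*(2*2) + (-4 - 8*(-64)) = (6*9)*4 + (-4 + 512) = 54*4 + 508 = 216 + 508 = 724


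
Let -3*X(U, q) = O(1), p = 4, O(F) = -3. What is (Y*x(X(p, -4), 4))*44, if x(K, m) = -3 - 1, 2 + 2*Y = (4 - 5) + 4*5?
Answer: -1496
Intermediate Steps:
Y = 17/2 (Y = -1 + ((4 - 5) + 4*5)/2 = -1 + (-1 + 20)/2 = -1 + (½)*19 = -1 + 19/2 = 17/2 ≈ 8.5000)
X(U, q) = 1 (X(U, q) = -⅓*(-3) = 1)
x(K, m) = -4
(Y*x(X(p, -4), 4))*44 = ((17/2)*(-4))*44 = -34*44 = -1496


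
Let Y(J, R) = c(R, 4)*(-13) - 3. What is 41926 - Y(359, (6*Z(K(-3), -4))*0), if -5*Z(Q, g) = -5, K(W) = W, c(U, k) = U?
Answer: 41929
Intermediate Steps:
Z(Q, g) = 1 (Z(Q, g) = -1/5*(-5) = 1)
Y(J, R) = -3 - 13*R (Y(J, R) = R*(-13) - 3 = -13*R - 3 = -3 - 13*R)
41926 - Y(359, (6*Z(K(-3), -4))*0) = 41926 - (-3 - 13*6*1*0) = 41926 - (-3 - 78*0) = 41926 - (-3 - 13*0) = 41926 - (-3 + 0) = 41926 - 1*(-3) = 41926 + 3 = 41929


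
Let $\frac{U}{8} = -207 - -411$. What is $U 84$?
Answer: $137088$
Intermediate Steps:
$U = 1632$ ($U = 8 \left(-207 - -411\right) = 8 \left(-207 + 411\right) = 8 \cdot 204 = 1632$)
$U 84 = 1632 \cdot 84 = 137088$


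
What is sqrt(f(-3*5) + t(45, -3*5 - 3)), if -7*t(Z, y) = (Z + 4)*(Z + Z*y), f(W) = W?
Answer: 2*sqrt(1335) ≈ 73.075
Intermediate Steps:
t(Z, y) = -(4 + Z)*(Z + Z*y)/7 (t(Z, y) = -(Z + 4)*(Z + Z*y)/7 = -(4 + Z)*(Z + Z*y)/7)
sqrt(f(-3*5) + t(45, -3*5 - 3)) = sqrt(-3*5 - 1/7*45*(4 + 45 + 4*(-3*5 - 3) + 45*(-3*5 - 3))) = sqrt(-15 - 1/7*45*(4 + 45 + 4*(-15 - 3) + 45*(-15 - 3))) = sqrt(-15 - 1/7*45*(4 + 45 + 4*(-18) + 45*(-18))) = sqrt(-15 - 1/7*45*(4 + 45 - 72 - 810)) = sqrt(-15 - 1/7*45*(-833)) = sqrt(-15 + 5355) = sqrt(5340) = 2*sqrt(1335)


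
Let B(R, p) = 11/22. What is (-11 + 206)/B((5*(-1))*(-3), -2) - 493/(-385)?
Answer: 150643/385 ≈ 391.28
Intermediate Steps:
B(R, p) = 1/2 (B(R, p) = 11*(1/22) = 1/2)
(-11 + 206)/B((5*(-1))*(-3), -2) - 493/(-385) = (-11 + 206)/(1/2) - 493/(-385) = 195*2 - 493*(-1/385) = 390 + 493/385 = 150643/385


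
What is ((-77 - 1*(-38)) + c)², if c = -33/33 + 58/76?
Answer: 2223081/1444 ≈ 1539.5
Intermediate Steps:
c = -9/38 (c = -33*1/33 + 58*(1/76) = -1 + 29/38 = -9/38 ≈ -0.23684)
((-77 - 1*(-38)) + c)² = ((-77 - 1*(-38)) - 9/38)² = ((-77 + 38) - 9/38)² = (-39 - 9/38)² = (-1491/38)² = 2223081/1444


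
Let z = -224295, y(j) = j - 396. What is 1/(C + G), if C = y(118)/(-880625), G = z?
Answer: -880625/197519784097 ≈ -4.4584e-6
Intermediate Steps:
y(j) = -396 + j
G = -224295
C = 278/880625 (C = (-396 + 118)/(-880625) = -278*(-1/880625) = 278/880625 ≈ 0.00031568)
1/(C + G) = 1/(278/880625 - 224295) = 1/(-197519784097/880625) = -880625/197519784097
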